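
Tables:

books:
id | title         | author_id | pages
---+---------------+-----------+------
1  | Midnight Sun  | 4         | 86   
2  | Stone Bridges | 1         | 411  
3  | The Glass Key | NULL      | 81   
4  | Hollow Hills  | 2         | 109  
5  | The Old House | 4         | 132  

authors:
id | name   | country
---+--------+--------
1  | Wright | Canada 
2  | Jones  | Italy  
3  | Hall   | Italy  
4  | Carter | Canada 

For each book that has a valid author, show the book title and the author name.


INNER JOIN keeps only books rows whose author_id matches an id in authors. Walk through each book:
  - book 1 (Midnight Sun): author_id=4 -> matches Carter
  - book 2 (Stone Bridges): author_id=1 -> matches Wright
  - book 3 (The Glass Key): author_id=NULL, no match -> dropped
  - book 4 (Hollow Hills): author_id=2 -> matches Jones
  - book 5 (The Old House): author_id=4 -> matches Carter
So 1 of 5 rows is dropped.

SQL:
SELECT a.title, b.name AS author
FROM books a
INNER JOIN authors b ON a.author_id = b.id

Result:
title         | author
--------------+-------
Midnight Sun  | Carter
Stone Bridges | Wright
Hollow Hills  | Jones 
The Old House | Carter


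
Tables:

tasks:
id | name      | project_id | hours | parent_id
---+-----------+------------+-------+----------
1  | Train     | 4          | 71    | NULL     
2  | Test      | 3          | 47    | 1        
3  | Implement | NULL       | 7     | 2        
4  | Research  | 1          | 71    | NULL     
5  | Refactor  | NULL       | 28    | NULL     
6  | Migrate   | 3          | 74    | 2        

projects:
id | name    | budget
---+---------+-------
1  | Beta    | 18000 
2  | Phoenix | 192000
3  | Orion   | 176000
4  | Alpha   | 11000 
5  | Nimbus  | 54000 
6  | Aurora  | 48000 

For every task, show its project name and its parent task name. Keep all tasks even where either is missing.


Two LEFT JOINs from the same base table tasks: one to projects via project_id, one to tasks itself via parent_id. Both are LEFT so every task is preserved.
Match against projects:
  - task 1 (Train): project_id=4 -> matches Alpha
  - task 2 (Test): project_id=3 -> matches Orion
  - task 3 (Implement): project_id=NULL, no match -> kept with NULL
  - task 4 (Research): project_id=1 -> matches Beta
  - task 5 (Refactor): project_id=NULL, no match -> kept with NULL
  - task 6 (Migrate): project_id=3 -> matches Orion
Match against tasks (self):
  - task 1 (Train): parent_id=NULL -> NULL
  - task 2 (Test): parent_id=1 -> Train
  - task 3 (Implement): parent_id=2 -> Test
  - task 4 (Research): parent_id=NULL -> NULL
  - task 5 (Refactor): parent_id=NULL -> NULL
  - task 6 (Migrate): parent_id=2 -> Test

SQL:
SELECT a.name, b.name AS project, c.name AS parent
FROM tasks a
LEFT JOIN projects b ON a.project_id = b.id
LEFT JOIN tasks c ON a.parent_id = c.id

Result:
name      | project | parent
----------+---------+-------
Train     | Alpha   | NULL  
Test      | Orion   | Train 
Implement | NULL    | Test  
Research  | Beta    | NULL  
Refactor  | NULL    | NULL  
Migrate   | Orion   | Test  


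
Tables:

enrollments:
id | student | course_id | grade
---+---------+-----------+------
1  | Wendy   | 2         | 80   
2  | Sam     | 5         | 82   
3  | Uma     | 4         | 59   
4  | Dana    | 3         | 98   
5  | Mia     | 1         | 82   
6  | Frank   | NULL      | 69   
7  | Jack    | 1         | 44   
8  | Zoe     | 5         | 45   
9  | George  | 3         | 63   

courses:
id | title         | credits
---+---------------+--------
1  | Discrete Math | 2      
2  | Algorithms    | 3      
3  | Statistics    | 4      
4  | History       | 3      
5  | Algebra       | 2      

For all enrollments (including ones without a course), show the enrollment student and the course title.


LEFT JOIN keeps every row from enrollments (the left table); where course_id has no match in courses, the course columns become NULL. Walk through each enrollment:
  - enrollment 1 (Wendy): course_id=2 -> matches Algorithms
  - enrollment 2 (Sam): course_id=5 -> matches Algebra
  - enrollment 3 (Uma): course_id=4 -> matches History
  - enrollment 4 (Dana): course_id=3 -> matches Statistics
  - enrollment 5 (Mia): course_id=1 -> matches Discrete Math
  - enrollment 6 (Frank): course_id=NULL, no match -> kept with NULL
  - enrollment 7 (Jack): course_id=1 -> matches Discrete Math
  - enrollment 8 (Zoe): course_id=5 -> matches Algebra
  - enrollment 9 (George): course_id=3 -> matches Statistics
All 9 rows appear; 1 has NULL course.

SQL:
SELECT a.student, b.title AS course
FROM enrollments a
LEFT JOIN courses b ON a.course_id = b.id

Result:
student | course       
--------+--------------
Wendy   | Algorithms   
Sam     | Algebra      
Uma     | History      
Dana    | Statistics   
Mia     | Discrete Math
Frank   | NULL         
Jack    | Discrete Math
Zoe     | Algebra      
George  | Statistics   


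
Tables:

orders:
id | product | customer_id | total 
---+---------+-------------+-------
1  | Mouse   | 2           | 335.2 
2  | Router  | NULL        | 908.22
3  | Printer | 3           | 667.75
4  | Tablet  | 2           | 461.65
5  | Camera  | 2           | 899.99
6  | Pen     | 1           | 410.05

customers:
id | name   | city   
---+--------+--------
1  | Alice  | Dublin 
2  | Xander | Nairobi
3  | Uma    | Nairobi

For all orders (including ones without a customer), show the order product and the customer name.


LEFT JOIN keeps every row from orders (the left table); where customer_id has no match in customers, the customer columns become NULL. Walk through each order:
  - order 1 (Mouse): customer_id=2 -> matches Xander
  - order 2 (Router): customer_id=NULL, no match -> kept with NULL
  - order 3 (Printer): customer_id=3 -> matches Uma
  - order 4 (Tablet): customer_id=2 -> matches Xander
  - order 5 (Camera): customer_id=2 -> matches Xander
  - order 6 (Pen): customer_id=1 -> matches Alice
All 6 rows appear; 1 has NULL customer.

SQL:
SELECT a.product, b.name AS customer
FROM orders a
LEFT JOIN customers b ON a.customer_id = b.id

Result:
product | customer
--------+---------
Mouse   | Xander  
Router  | NULL    
Printer | Uma     
Tablet  | Xander  
Camera  | Xander  
Pen     | Alice   


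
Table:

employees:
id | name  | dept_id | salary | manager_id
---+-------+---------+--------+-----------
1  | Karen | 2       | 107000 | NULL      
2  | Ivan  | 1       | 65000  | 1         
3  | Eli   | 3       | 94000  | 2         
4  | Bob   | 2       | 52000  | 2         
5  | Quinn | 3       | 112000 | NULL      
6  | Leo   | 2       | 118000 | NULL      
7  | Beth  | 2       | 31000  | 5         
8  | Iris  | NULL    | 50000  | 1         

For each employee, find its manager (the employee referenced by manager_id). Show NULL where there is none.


This is a self-join: employees is joined to a second copy of itself, matching each row's manager_id to another row's id. Use LEFT JOIN so rows with manager_id=NULL are kept.
  - employee 1 (Karen): manager_id=NULL -> NULL
  - employee 2 (Ivan): manager_id=1 -> Karen
  - employee 3 (Eli): manager_id=2 -> Ivan
  - employee 4 (Bob): manager_id=2 -> Ivan
  - employee 5 (Quinn): manager_id=NULL -> NULL
  - employee 6 (Leo): manager_id=NULL -> NULL
  - employee 7 (Beth): manager_id=5 -> Quinn
  - employee 8 (Iris): manager_id=1 -> Karen

SQL:
SELECT a.name AS item, b.name AS manager
FROM employees a
LEFT JOIN employees b ON a.manager_id = b.id

Result:
item  | manager
------+--------
Karen | NULL   
Ivan  | Karen  
Eli   | Ivan   
Bob   | Ivan   
Quinn | NULL   
Leo   | NULL   
Beth  | Quinn  
Iris  | Karen  


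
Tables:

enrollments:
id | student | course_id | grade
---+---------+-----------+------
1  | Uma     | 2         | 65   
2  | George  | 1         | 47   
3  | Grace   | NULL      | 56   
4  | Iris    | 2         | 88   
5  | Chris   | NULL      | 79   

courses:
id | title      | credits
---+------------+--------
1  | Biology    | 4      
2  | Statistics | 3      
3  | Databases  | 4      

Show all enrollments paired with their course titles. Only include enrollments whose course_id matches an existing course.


INNER JOIN keeps only enrollments rows whose course_id matches an id in courses. Walk through each enrollment:
  - enrollment 1 (Uma): course_id=2 -> matches Statistics
  - enrollment 2 (George): course_id=1 -> matches Biology
  - enrollment 3 (Grace): course_id=NULL, no match -> dropped
  - enrollment 4 (Iris): course_id=2 -> matches Statistics
  - enrollment 5 (Chris): course_id=NULL, no match -> dropped
So 2 of 5 rows are dropped.

SQL:
SELECT a.student, b.title AS course
FROM enrollments a
INNER JOIN courses b ON a.course_id = b.id

Result:
student | course    
--------+-----------
Uma     | Statistics
George  | Biology   
Iris    | Statistics


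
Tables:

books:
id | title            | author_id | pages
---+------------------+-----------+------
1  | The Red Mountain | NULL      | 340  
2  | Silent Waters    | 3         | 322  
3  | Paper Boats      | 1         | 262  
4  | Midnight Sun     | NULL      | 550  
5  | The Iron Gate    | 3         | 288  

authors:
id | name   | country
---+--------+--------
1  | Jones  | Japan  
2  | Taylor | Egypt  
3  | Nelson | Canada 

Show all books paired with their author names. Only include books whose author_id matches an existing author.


INNER JOIN keeps only books rows whose author_id matches an id in authors. Walk through each book:
  - book 1 (The Red Mountain): author_id=NULL, no match -> dropped
  - book 2 (Silent Waters): author_id=3 -> matches Nelson
  - book 3 (Paper Boats): author_id=1 -> matches Jones
  - book 4 (Midnight Sun): author_id=NULL, no match -> dropped
  - book 5 (The Iron Gate): author_id=3 -> matches Nelson
So 2 of 5 rows are dropped.

SQL:
SELECT a.title, b.name AS author
FROM books a
INNER JOIN authors b ON a.author_id = b.id

Result:
title         | author
--------------+-------
Silent Waters | Nelson
Paper Boats   | Jones 
The Iron Gate | Nelson


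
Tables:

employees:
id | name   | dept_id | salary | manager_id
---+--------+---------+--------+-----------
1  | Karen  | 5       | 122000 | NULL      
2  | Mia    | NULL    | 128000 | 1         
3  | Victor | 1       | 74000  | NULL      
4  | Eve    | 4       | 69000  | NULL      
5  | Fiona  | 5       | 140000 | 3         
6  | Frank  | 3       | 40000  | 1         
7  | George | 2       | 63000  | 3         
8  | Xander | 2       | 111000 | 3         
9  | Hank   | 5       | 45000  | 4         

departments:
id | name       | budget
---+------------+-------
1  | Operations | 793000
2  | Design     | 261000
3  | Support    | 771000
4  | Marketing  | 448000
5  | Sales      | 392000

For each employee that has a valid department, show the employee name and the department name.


INNER JOIN keeps only employees rows whose dept_id matches an id in departments. Walk through each employee:
  - employee 1 (Karen): dept_id=5 -> matches Sales
  - employee 2 (Mia): dept_id=NULL, no match -> dropped
  - employee 3 (Victor): dept_id=1 -> matches Operations
  - employee 4 (Eve): dept_id=4 -> matches Marketing
  - employee 5 (Fiona): dept_id=5 -> matches Sales
  - employee 6 (Frank): dept_id=3 -> matches Support
  - employee 7 (George): dept_id=2 -> matches Design
  - employee 8 (Xander): dept_id=2 -> matches Design
  - employee 9 (Hank): dept_id=5 -> matches Sales
So 1 of 9 rows is dropped.

SQL:
SELECT a.name, b.name AS department
FROM employees a
INNER JOIN departments b ON a.dept_id = b.id

Result:
name   | department
-------+-----------
Karen  | Sales     
Victor | Operations
Eve    | Marketing 
Fiona  | Sales     
Frank  | Support   
George | Design    
Xander | Design    
Hank   | Sales     


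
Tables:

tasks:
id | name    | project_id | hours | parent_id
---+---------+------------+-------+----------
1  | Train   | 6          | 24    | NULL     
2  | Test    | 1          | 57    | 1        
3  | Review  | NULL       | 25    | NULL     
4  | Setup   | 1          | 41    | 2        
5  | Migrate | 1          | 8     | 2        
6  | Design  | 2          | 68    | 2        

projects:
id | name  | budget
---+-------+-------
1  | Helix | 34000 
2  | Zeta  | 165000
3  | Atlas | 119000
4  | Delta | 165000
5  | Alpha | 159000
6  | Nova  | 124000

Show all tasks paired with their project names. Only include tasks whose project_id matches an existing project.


INNER JOIN keeps only tasks rows whose project_id matches an id in projects. Walk through each task:
  - task 1 (Train): project_id=6 -> matches Nova
  - task 2 (Test): project_id=1 -> matches Helix
  - task 3 (Review): project_id=NULL, no match -> dropped
  - task 4 (Setup): project_id=1 -> matches Helix
  - task 5 (Migrate): project_id=1 -> matches Helix
  - task 6 (Design): project_id=2 -> matches Zeta
So 1 of 6 rows is dropped.

SQL:
SELECT a.name, b.name AS project
FROM tasks a
INNER JOIN projects b ON a.project_id = b.id

Result:
name    | project
--------+--------
Train   | Nova   
Test    | Helix  
Setup   | Helix  
Migrate | Helix  
Design  | Zeta   


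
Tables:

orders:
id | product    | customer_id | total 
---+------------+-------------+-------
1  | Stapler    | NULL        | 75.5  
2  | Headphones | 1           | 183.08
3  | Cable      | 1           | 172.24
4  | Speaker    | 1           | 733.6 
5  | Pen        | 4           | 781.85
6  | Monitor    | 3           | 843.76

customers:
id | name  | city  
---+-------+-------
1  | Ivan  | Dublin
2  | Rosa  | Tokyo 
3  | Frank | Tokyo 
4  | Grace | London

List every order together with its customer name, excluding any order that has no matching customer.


INNER JOIN keeps only orders rows whose customer_id matches an id in customers. Walk through each order:
  - order 1 (Stapler): customer_id=NULL, no match -> dropped
  - order 2 (Headphones): customer_id=1 -> matches Ivan
  - order 3 (Cable): customer_id=1 -> matches Ivan
  - order 4 (Speaker): customer_id=1 -> matches Ivan
  - order 5 (Pen): customer_id=4 -> matches Grace
  - order 6 (Monitor): customer_id=3 -> matches Frank
So 1 of 6 rows is dropped.

SQL:
SELECT a.product, b.name AS customer
FROM orders a
INNER JOIN customers b ON a.customer_id = b.id

Result:
product    | customer
-----------+---------
Headphones | Ivan    
Cable      | Ivan    
Speaker    | Ivan    
Pen        | Grace   
Monitor    | Frank   


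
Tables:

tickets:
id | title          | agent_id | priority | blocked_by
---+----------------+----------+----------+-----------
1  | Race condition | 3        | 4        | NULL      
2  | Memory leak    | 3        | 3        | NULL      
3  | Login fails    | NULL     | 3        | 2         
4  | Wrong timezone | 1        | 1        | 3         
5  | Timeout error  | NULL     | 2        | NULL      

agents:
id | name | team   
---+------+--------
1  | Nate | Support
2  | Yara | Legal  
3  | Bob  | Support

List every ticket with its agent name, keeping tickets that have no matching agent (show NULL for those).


LEFT JOIN keeps every row from tickets (the left table); where agent_id has no match in agents, the agent columns become NULL. Walk through each ticket:
  - ticket 1 (Race condition): agent_id=3 -> matches Bob
  - ticket 2 (Memory leak): agent_id=3 -> matches Bob
  - ticket 3 (Login fails): agent_id=NULL, no match -> kept with NULL
  - ticket 4 (Wrong timezone): agent_id=1 -> matches Nate
  - ticket 5 (Timeout error): agent_id=NULL, no match -> kept with NULL
All 5 rows appear; 2 have NULL agent.

SQL:
SELECT a.title, b.name AS agent
FROM tickets a
LEFT JOIN agents b ON a.agent_id = b.id

Result:
title          | agent
---------------+------
Race condition | Bob  
Memory leak    | Bob  
Login fails    | NULL 
Wrong timezone | Nate 
Timeout error  | NULL 


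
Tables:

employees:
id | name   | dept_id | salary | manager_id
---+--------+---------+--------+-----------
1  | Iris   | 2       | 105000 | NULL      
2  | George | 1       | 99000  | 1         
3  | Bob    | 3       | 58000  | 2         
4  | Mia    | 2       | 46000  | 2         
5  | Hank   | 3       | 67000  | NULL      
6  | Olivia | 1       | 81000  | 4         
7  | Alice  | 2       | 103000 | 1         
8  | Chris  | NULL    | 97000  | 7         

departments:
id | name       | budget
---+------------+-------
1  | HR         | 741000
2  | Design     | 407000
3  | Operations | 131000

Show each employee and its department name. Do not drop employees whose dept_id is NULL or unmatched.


LEFT JOIN keeps every row from employees (the left table); where dept_id has no match in departments, the department columns become NULL. Walk through each employee:
  - employee 1 (Iris): dept_id=2 -> matches Design
  - employee 2 (George): dept_id=1 -> matches HR
  - employee 3 (Bob): dept_id=3 -> matches Operations
  - employee 4 (Mia): dept_id=2 -> matches Design
  - employee 5 (Hank): dept_id=3 -> matches Operations
  - employee 6 (Olivia): dept_id=1 -> matches HR
  - employee 7 (Alice): dept_id=2 -> matches Design
  - employee 8 (Chris): dept_id=NULL, no match -> kept with NULL
All 8 rows appear; 1 has NULL department.

SQL:
SELECT a.name, b.name AS department
FROM employees a
LEFT JOIN departments b ON a.dept_id = b.id

Result:
name   | department
-------+-----------
Iris   | Design    
George | HR        
Bob    | Operations
Mia    | Design    
Hank   | Operations
Olivia | HR        
Alice  | Design    
Chris  | NULL      


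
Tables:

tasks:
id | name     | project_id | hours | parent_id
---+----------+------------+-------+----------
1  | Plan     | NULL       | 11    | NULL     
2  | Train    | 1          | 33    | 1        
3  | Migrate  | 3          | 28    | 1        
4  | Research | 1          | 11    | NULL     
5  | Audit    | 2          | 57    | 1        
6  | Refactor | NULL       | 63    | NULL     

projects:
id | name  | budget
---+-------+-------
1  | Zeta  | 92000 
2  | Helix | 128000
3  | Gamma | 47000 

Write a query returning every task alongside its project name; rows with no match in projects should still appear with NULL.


LEFT JOIN keeps every row from tasks (the left table); where project_id has no match in projects, the project columns become NULL. Walk through each task:
  - task 1 (Plan): project_id=NULL, no match -> kept with NULL
  - task 2 (Train): project_id=1 -> matches Zeta
  - task 3 (Migrate): project_id=3 -> matches Gamma
  - task 4 (Research): project_id=1 -> matches Zeta
  - task 5 (Audit): project_id=2 -> matches Helix
  - task 6 (Refactor): project_id=NULL, no match -> kept with NULL
All 6 rows appear; 2 have NULL project.

SQL:
SELECT a.name, b.name AS project
FROM tasks a
LEFT JOIN projects b ON a.project_id = b.id

Result:
name     | project
---------+--------
Plan     | NULL   
Train    | Zeta   
Migrate  | Gamma  
Research | Zeta   
Audit    | Helix  
Refactor | NULL   


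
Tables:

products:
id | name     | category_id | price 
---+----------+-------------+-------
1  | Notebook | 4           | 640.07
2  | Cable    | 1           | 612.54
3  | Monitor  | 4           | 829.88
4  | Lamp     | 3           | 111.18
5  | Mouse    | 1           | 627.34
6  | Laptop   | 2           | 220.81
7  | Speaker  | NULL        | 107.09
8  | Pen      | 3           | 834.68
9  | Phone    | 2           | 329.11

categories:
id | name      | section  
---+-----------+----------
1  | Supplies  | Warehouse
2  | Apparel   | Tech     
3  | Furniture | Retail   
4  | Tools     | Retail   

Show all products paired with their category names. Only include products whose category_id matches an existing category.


INNER JOIN keeps only products rows whose category_id matches an id in categories. Walk through each product:
  - product 1 (Notebook): category_id=4 -> matches Tools
  - product 2 (Cable): category_id=1 -> matches Supplies
  - product 3 (Monitor): category_id=4 -> matches Tools
  - product 4 (Lamp): category_id=3 -> matches Furniture
  - product 5 (Mouse): category_id=1 -> matches Supplies
  - product 6 (Laptop): category_id=2 -> matches Apparel
  - product 7 (Speaker): category_id=NULL, no match -> dropped
  - product 8 (Pen): category_id=3 -> matches Furniture
  - product 9 (Phone): category_id=2 -> matches Apparel
So 1 of 9 rows is dropped.

SQL:
SELECT a.name, b.name AS category
FROM products a
INNER JOIN categories b ON a.category_id = b.id

Result:
name     | category 
---------+----------
Notebook | Tools    
Cable    | Supplies 
Monitor  | Tools    
Lamp     | Furniture
Mouse    | Supplies 
Laptop   | Apparel  
Pen      | Furniture
Phone    | Apparel  


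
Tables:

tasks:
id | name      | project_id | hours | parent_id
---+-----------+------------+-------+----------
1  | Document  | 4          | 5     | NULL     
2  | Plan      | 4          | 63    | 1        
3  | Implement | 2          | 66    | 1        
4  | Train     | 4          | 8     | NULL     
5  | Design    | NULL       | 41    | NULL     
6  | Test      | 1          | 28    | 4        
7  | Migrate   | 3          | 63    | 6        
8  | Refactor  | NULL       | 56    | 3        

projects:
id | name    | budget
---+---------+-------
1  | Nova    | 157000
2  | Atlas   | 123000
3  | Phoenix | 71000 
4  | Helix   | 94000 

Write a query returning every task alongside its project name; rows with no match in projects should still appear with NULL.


LEFT JOIN keeps every row from tasks (the left table); where project_id has no match in projects, the project columns become NULL. Walk through each task:
  - task 1 (Document): project_id=4 -> matches Helix
  - task 2 (Plan): project_id=4 -> matches Helix
  - task 3 (Implement): project_id=2 -> matches Atlas
  - task 4 (Train): project_id=4 -> matches Helix
  - task 5 (Design): project_id=NULL, no match -> kept with NULL
  - task 6 (Test): project_id=1 -> matches Nova
  - task 7 (Migrate): project_id=3 -> matches Phoenix
  - task 8 (Refactor): project_id=NULL, no match -> kept with NULL
All 8 rows appear; 2 have NULL project.

SQL:
SELECT a.name, b.name AS project
FROM tasks a
LEFT JOIN projects b ON a.project_id = b.id

Result:
name      | project
----------+--------
Document  | Helix  
Plan      | Helix  
Implement | Atlas  
Train     | Helix  
Design    | NULL   
Test      | Nova   
Migrate   | Phoenix
Refactor  | NULL   


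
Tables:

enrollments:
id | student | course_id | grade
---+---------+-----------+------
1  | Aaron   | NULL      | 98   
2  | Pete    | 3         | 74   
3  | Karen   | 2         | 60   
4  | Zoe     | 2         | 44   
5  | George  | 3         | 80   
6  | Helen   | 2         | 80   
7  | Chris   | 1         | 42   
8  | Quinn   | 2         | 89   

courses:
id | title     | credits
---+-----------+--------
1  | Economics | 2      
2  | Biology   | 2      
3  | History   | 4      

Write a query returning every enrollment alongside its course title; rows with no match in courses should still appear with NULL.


LEFT JOIN keeps every row from enrollments (the left table); where course_id has no match in courses, the course columns become NULL. Walk through each enrollment:
  - enrollment 1 (Aaron): course_id=NULL, no match -> kept with NULL
  - enrollment 2 (Pete): course_id=3 -> matches History
  - enrollment 3 (Karen): course_id=2 -> matches Biology
  - enrollment 4 (Zoe): course_id=2 -> matches Biology
  - enrollment 5 (George): course_id=3 -> matches History
  - enrollment 6 (Helen): course_id=2 -> matches Biology
  - enrollment 7 (Chris): course_id=1 -> matches Economics
  - enrollment 8 (Quinn): course_id=2 -> matches Biology
All 8 rows appear; 1 has NULL course.

SQL:
SELECT a.student, b.title AS course
FROM enrollments a
LEFT JOIN courses b ON a.course_id = b.id

Result:
student | course   
--------+----------
Aaron   | NULL     
Pete    | History  
Karen   | Biology  
Zoe     | Biology  
George  | History  
Helen   | Biology  
Chris   | Economics
Quinn   | Biology  


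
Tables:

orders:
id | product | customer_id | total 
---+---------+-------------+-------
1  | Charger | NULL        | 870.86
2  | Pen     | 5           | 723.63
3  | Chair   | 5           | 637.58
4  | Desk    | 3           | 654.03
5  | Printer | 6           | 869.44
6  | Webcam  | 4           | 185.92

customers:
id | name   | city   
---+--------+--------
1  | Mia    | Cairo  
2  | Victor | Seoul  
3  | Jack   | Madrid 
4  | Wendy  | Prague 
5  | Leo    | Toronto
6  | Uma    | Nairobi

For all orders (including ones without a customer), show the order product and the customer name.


LEFT JOIN keeps every row from orders (the left table); where customer_id has no match in customers, the customer columns become NULL. Walk through each order:
  - order 1 (Charger): customer_id=NULL, no match -> kept with NULL
  - order 2 (Pen): customer_id=5 -> matches Leo
  - order 3 (Chair): customer_id=5 -> matches Leo
  - order 4 (Desk): customer_id=3 -> matches Jack
  - order 5 (Printer): customer_id=6 -> matches Uma
  - order 6 (Webcam): customer_id=4 -> matches Wendy
All 6 rows appear; 1 has NULL customer.

SQL:
SELECT a.product, b.name AS customer
FROM orders a
LEFT JOIN customers b ON a.customer_id = b.id

Result:
product | customer
--------+---------
Charger | NULL    
Pen     | Leo     
Chair   | Leo     
Desk    | Jack    
Printer | Uma     
Webcam  | Wendy   


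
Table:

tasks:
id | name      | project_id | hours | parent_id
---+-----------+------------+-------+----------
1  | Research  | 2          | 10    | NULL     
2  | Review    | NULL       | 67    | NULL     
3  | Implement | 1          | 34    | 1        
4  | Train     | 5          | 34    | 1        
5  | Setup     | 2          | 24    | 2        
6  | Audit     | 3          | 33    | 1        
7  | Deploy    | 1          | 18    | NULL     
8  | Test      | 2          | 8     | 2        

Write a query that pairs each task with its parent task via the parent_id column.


This is a self-join: tasks is joined to a second copy of itself, matching each row's parent_id to another row's id. Use LEFT JOIN so rows with parent_id=NULL are kept.
  - task 1 (Research): parent_id=NULL -> NULL
  - task 2 (Review): parent_id=NULL -> NULL
  - task 3 (Implement): parent_id=1 -> Research
  - task 4 (Train): parent_id=1 -> Research
  - task 5 (Setup): parent_id=2 -> Review
  - task 6 (Audit): parent_id=1 -> Research
  - task 7 (Deploy): parent_id=NULL -> NULL
  - task 8 (Test): parent_id=2 -> Review

SQL:
SELECT a.name AS item, b.name AS parent
FROM tasks a
LEFT JOIN tasks b ON a.parent_id = b.id

Result:
item      | parent  
----------+---------
Research  | NULL    
Review    | NULL    
Implement | Research
Train     | Research
Setup     | Review  
Audit     | Research
Deploy    | NULL    
Test      | Review  


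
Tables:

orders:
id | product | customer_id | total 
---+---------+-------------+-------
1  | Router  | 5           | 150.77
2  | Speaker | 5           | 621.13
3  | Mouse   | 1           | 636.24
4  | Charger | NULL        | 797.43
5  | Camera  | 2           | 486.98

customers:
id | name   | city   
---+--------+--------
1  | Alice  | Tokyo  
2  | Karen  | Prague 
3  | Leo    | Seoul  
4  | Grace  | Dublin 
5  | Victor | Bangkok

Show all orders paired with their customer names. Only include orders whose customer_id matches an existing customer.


INNER JOIN keeps only orders rows whose customer_id matches an id in customers. Walk through each order:
  - order 1 (Router): customer_id=5 -> matches Victor
  - order 2 (Speaker): customer_id=5 -> matches Victor
  - order 3 (Mouse): customer_id=1 -> matches Alice
  - order 4 (Charger): customer_id=NULL, no match -> dropped
  - order 5 (Camera): customer_id=2 -> matches Karen
So 1 of 5 rows is dropped.

SQL:
SELECT a.product, b.name AS customer
FROM orders a
INNER JOIN customers b ON a.customer_id = b.id

Result:
product | customer
--------+---------
Router  | Victor  
Speaker | Victor  
Mouse   | Alice   
Camera  | Karen   


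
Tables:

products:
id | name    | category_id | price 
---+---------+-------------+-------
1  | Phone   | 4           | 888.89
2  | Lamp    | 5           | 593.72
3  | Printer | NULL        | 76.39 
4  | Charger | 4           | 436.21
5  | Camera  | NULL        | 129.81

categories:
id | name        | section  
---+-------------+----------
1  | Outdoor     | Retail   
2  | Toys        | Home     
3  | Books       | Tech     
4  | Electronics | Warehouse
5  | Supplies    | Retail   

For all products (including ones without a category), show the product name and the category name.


LEFT JOIN keeps every row from products (the left table); where category_id has no match in categories, the category columns become NULL. Walk through each product:
  - product 1 (Phone): category_id=4 -> matches Electronics
  - product 2 (Lamp): category_id=5 -> matches Supplies
  - product 3 (Printer): category_id=NULL, no match -> kept with NULL
  - product 4 (Charger): category_id=4 -> matches Electronics
  - product 5 (Camera): category_id=NULL, no match -> kept with NULL
All 5 rows appear; 2 have NULL category.

SQL:
SELECT a.name, b.name AS category
FROM products a
LEFT JOIN categories b ON a.category_id = b.id

Result:
name    | category   
--------+------------
Phone   | Electronics
Lamp    | Supplies   
Printer | NULL       
Charger | Electronics
Camera  | NULL       


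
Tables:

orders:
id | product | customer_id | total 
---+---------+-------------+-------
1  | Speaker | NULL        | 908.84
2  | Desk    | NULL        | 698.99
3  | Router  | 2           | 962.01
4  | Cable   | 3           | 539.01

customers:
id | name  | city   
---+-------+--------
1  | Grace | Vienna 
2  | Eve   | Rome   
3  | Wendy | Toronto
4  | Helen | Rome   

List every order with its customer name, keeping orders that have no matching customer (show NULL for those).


LEFT JOIN keeps every row from orders (the left table); where customer_id has no match in customers, the customer columns become NULL. Walk through each order:
  - order 1 (Speaker): customer_id=NULL, no match -> kept with NULL
  - order 2 (Desk): customer_id=NULL, no match -> kept with NULL
  - order 3 (Router): customer_id=2 -> matches Eve
  - order 4 (Cable): customer_id=3 -> matches Wendy
All 4 rows appear; 2 have NULL customer.

SQL:
SELECT a.product, b.name AS customer
FROM orders a
LEFT JOIN customers b ON a.customer_id = b.id

Result:
product | customer
--------+---------
Speaker | NULL    
Desk    | NULL    
Router  | Eve     
Cable   | Wendy   


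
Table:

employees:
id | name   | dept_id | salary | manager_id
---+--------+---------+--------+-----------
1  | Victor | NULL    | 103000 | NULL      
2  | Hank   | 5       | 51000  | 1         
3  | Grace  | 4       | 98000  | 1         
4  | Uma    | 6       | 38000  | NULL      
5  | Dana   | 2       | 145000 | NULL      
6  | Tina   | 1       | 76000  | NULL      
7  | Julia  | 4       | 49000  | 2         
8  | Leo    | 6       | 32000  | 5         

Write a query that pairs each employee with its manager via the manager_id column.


This is a self-join: employees is joined to a second copy of itself, matching each row's manager_id to another row's id. Use LEFT JOIN so rows with manager_id=NULL are kept.
  - employee 1 (Victor): manager_id=NULL -> NULL
  - employee 2 (Hank): manager_id=1 -> Victor
  - employee 3 (Grace): manager_id=1 -> Victor
  - employee 4 (Uma): manager_id=NULL -> NULL
  - employee 5 (Dana): manager_id=NULL -> NULL
  - employee 6 (Tina): manager_id=NULL -> NULL
  - employee 7 (Julia): manager_id=2 -> Hank
  - employee 8 (Leo): manager_id=5 -> Dana

SQL:
SELECT a.name AS item, b.name AS manager
FROM employees a
LEFT JOIN employees b ON a.manager_id = b.id

Result:
item   | manager
-------+--------
Victor | NULL   
Hank   | Victor 
Grace  | Victor 
Uma    | NULL   
Dana   | NULL   
Tina   | NULL   
Julia  | Hank   
Leo    | Dana   


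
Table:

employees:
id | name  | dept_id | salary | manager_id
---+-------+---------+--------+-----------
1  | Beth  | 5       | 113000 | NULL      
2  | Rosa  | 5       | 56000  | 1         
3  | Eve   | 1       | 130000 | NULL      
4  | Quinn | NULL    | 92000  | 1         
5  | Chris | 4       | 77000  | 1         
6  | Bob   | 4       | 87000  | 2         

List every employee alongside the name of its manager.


This is a self-join: employees is joined to a second copy of itself, matching each row's manager_id to another row's id. Use LEFT JOIN so rows with manager_id=NULL are kept.
  - employee 1 (Beth): manager_id=NULL -> NULL
  - employee 2 (Rosa): manager_id=1 -> Beth
  - employee 3 (Eve): manager_id=NULL -> NULL
  - employee 4 (Quinn): manager_id=1 -> Beth
  - employee 5 (Chris): manager_id=1 -> Beth
  - employee 6 (Bob): manager_id=2 -> Rosa

SQL:
SELECT a.name AS item, b.name AS manager
FROM employees a
LEFT JOIN employees b ON a.manager_id = b.id

Result:
item  | manager
------+--------
Beth  | NULL   
Rosa  | Beth   
Eve   | NULL   
Quinn | Beth   
Chris | Beth   
Bob   | Rosa   


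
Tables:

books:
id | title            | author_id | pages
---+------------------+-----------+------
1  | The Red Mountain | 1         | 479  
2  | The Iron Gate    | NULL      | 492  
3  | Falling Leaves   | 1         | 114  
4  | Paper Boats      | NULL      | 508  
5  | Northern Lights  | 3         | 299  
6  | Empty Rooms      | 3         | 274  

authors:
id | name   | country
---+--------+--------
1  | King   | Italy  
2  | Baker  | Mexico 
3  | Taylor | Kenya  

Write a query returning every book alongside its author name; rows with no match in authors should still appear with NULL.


LEFT JOIN keeps every row from books (the left table); where author_id has no match in authors, the author columns become NULL. Walk through each book:
  - book 1 (The Red Mountain): author_id=1 -> matches King
  - book 2 (The Iron Gate): author_id=NULL, no match -> kept with NULL
  - book 3 (Falling Leaves): author_id=1 -> matches King
  - book 4 (Paper Boats): author_id=NULL, no match -> kept with NULL
  - book 5 (Northern Lights): author_id=3 -> matches Taylor
  - book 6 (Empty Rooms): author_id=3 -> matches Taylor
All 6 rows appear; 2 have NULL author.

SQL:
SELECT a.title, b.name AS author
FROM books a
LEFT JOIN authors b ON a.author_id = b.id

Result:
title            | author
-----------------+-------
The Red Mountain | King  
The Iron Gate    | NULL  
Falling Leaves   | King  
Paper Boats      | NULL  
Northern Lights  | Taylor
Empty Rooms      | Taylor


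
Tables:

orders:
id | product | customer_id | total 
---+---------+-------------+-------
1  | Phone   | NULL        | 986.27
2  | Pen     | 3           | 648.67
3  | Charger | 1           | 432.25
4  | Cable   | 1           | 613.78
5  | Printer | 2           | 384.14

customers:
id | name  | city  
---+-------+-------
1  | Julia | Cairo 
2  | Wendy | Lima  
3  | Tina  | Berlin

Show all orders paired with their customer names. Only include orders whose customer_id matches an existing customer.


INNER JOIN keeps only orders rows whose customer_id matches an id in customers. Walk through each order:
  - order 1 (Phone): customer_id=NULL, no match -> dropped
  - order 2 (Pen): customer_id=3 -> matches Tina
  - order 3 (Charger): customer_id=1 -> matches Julia
  - order 4 (Cable): customer_id=1 -> matches Julia
  - order 5 (Printer): customer_id=2 -> matches Wendy
So 1 of 5 rows is dropped.

SQL:
SELECT a.product, b.name AS customer
FROM orders a
INNER JOIN customers b ON a.customer_id = b.id

Result:
product | customer
--------+---------
Pen     | Tina    
Charger | Julia   
Cable   | Julia   
Printer | Wendy   


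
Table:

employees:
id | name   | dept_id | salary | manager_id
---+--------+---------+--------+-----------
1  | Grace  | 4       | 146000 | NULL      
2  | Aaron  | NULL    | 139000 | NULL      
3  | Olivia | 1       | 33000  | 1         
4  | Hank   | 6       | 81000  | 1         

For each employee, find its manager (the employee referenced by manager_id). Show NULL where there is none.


This is a self-join: employees is joined to a second copy of itself, matching each row's manager_id to another row's id. Use LEFT JOIN so rows with manager_id=NULL are kept.
  - employee 1 (Grace): manager_id=NULL -> NULL
  - employee 2 (Aaron): manager_id=NULL -> NULL
  - employee 3 (Olivia): manager_id=1 -> Grace
  - employee 4 (Hank): manager_id=1 -> Grace

SQL:
SELECT a.name AS item, b.name AS manager
FROM employees a
LEFT JOIN employees b ON a.manager_id = b.id

Result:
item   | manager
-------+--------
Grace  | NULL   
Aaron  | NULL   
Olivia | Grace  
Hank   | Grace  


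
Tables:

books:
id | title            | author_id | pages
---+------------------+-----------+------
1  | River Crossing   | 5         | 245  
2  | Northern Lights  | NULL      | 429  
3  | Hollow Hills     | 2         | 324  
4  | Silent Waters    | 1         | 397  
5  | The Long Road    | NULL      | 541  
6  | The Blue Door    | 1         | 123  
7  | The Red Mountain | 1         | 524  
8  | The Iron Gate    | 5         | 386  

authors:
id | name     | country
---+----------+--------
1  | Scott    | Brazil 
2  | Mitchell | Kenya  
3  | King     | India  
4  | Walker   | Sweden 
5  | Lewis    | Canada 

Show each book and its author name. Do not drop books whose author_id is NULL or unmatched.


LEFT JOIN keeps every row from books (the left table); where author_id has no match in authors, the author columns become NULL. Walk through each book:
  - book 1 (River Crossing): author_id=5 -> matches Lewis
  - book 2 (Northern Lights): author_id=NULL, no match -> kept with NULL
  - book 3 (Hollow Hills): author_id=2 -> matches Mitchell
  - book 4 (Silent Waters): author_id=1 -> matches Scott
  - book 5 (The Long Road): author_id=NULL, no match -> kept with NULL
  - book 6 (The Blue Door): author_id=1 -> matches Scott
  - book 7 (The Red Mountain): author_id=1 -> matches Scott
  - book 8 (The Iron Gate): author_id=5 -> matches Lewis
All 8 rows appear; 2 have NULL author.

SQL:
SELECT a.title, b.name AS author
FROM books a
LEFT JOIN authors b ON a.author_id = b.id

Result:
title            | author  
-----------------+---------
River Crossing   | Lewis   
Northern Lights  | NULL    
Hollow Hills     | Mitchell
Silent Waters    | Scott   
The Long Road    | NULL    
The Blue Door    | Scott   
The Red Mountain | Scott   
The Iron Gate    | Lewis   


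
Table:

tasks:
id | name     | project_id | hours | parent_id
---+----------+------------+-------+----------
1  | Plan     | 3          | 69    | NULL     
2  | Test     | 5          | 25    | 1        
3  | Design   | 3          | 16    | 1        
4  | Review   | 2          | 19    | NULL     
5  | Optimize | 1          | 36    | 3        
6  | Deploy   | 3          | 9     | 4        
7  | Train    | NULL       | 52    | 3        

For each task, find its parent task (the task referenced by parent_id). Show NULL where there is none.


This is a self-join: tasks is joined to a second copy of itself, matching each row's parent_id to another row's id. Use LEFT JOIN so rows with parent_id=NULL are kept.
  - task 1 (Plan): parent_id=NULL -> NULL
  - task 2 (Test): parent_id=1 -> Plan
  - task 3 (Design): parent_id=1 -> Plan
  - task 4 (Review): parent_id=NULL -> NULL
  - task 5 (Optimize): parent_id=3 -> Design
  - task 6 (Deploy): parent_id=4 -> Review
  - task 7 (Train): parent_id=3 -> Design

SQL:
SELECT a.name AS item, b.name AS parent
FROM tasks a
LEFT JOIN tasks b ON a.parent_id = b.id

Result:
item     | parent
---------+-------
Plan     | NULL  
Test     | Plan  
Design   | Plan  
Review   | NULL  
Optimize | Design
Deploy   | Review
Train    | Design


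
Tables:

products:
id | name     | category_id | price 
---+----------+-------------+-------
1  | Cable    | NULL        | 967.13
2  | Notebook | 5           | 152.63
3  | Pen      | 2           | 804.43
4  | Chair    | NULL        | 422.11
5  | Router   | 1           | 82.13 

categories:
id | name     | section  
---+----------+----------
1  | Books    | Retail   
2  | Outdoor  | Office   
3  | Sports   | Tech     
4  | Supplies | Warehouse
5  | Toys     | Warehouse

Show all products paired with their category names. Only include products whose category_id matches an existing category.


INNER JOIN keeps only products rows whose category_id matches an id in categories. Walk through each product:
  - product 1 (Cable): category_id=NULL, no match -> dropped
  - product 2 (Notebook): category_id=5 -> matches Toys
  - product 3 (Pen): category_id=2 -> matches Outdoor
  - product 4 (Chair): category_id=NULL, no match -> dropped
  - product 5 (Router): category_id=1 -> matches Books
So 2 of 5 rows are dropped.

SQL:
SELECT a.name, b.name AS category
FROM products a
INNER JOIN categories b ON a.category_id = b.id

Result:
name     | category
---------+---------
Notebook | Toys    
Pen      | Outdoor 
Router   | Books   
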